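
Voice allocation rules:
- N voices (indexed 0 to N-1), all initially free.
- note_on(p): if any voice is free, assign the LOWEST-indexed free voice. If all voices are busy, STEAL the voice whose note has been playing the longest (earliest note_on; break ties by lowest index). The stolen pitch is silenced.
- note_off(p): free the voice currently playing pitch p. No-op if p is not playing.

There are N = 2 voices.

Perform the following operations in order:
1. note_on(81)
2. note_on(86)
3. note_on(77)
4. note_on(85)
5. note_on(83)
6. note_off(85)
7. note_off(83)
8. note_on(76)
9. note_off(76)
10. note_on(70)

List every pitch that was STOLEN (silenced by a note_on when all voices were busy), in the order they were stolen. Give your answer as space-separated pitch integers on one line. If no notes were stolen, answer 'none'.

Op 1: note_on(81): voice 0 is free -> assigned | voices=[81 -]
Op 2: note_on(86): voice 1 is free -> assigned | voices=[81 86]
Op 3: note_on(77): all voices busy, STEAL voice 0 (pitch 81, oldest) -> assign | voices=[77 86]
Op 4: note_on(85): all voices busy, STEAL voice 1 (pitch 86, oldest) -> assign | voices=[77 85]
Op 5: note_on(83): all voices busy, STEAL voice 0 (pitch 77, oldest) -> assign | voices=[83 85]
Op 6: note_off(85): free voice 1 | voices=[83 -]
Op 7: note_off(83): free voice 0 | voices=[- -]
Op 8: note_on(76): voice 0 is free -> assigned | voices=[76 -]
Op 9: note_off(76): free voice 0 | voices=[- -]
Op 10: note_on(70): voice 0 is free -> assigned | voices=[70 -]

Answer: 81 86 77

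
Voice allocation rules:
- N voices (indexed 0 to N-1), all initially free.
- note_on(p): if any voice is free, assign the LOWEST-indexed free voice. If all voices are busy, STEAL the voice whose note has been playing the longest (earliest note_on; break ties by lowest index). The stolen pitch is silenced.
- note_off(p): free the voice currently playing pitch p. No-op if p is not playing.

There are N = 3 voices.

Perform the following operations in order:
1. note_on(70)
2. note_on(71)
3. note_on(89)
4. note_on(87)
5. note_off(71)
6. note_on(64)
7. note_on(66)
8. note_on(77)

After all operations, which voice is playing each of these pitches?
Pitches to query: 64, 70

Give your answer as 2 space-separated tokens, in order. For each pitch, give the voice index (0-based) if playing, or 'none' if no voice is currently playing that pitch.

Op 1: note_on(70): voice 0 is free -> assigned | voices=[70 - -]
Op 2: note_on(71): voice 1 is free -> assigned | voices=[70 71 -]
Op 3: note_on(89): voice 2 is free -> assigned | voices=[70 71 89]
Op 4: note_on(87): all voices busy, STEAL voice 0 (pitch 70, oldest) -> assign | voices=[87 71 89]
Op 5: note_off(71): free voice 1 | voices=[87 - 89]
Op 6: note_on(64): voice 1 is free -> assigned | voices=[87 64 89]
Op 7: note_on(66): all voices busy, STEAL voice 2 (pitch 89, oldest) -> assign | voices=[87 64 66]
Op 8: note_on(77): all voices busy, STEAL voice 0 (pitch 87, oldest) -> assign | voices=[77 64 66]

Answer: 1 none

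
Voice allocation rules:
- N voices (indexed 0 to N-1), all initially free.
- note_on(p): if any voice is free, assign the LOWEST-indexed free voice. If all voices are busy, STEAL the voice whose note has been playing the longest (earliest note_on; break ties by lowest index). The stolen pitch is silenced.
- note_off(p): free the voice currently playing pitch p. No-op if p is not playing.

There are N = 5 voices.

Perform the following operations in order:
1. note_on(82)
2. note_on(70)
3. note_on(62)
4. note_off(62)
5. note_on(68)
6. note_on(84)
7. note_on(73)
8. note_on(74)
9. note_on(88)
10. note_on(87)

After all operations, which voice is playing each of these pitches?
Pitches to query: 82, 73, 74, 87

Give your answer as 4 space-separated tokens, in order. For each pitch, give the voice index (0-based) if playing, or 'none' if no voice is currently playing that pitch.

Answer: none 4 0 2

Derivation:
Op 1: note_on(82): voice 0 is free -> assigned | voices=[82 - - - -]
Op 2: note_on(70): voice 1 is free -> assigned | voices=[82 70 - - -]
Op 3: note_on(62): voice 2 is free -> assigned | voices=[82 70 62 - -]
Op 4: note_off(62): free voice 2 | voices=[82 70 - - -]
Op 5: note_on(68): voice 2 is free -> assigned | voices=[82 70 68 - -]
Op 6: note_on(84): voice 3 is free -> assigned | voices=[82 70 68 84 -]
Op 7: note_on(73): voice 4 is free -> assigned | voices=[82 70 68 84 73]
Op 8: note_on(74): all voices busy, STEAL voice 0 (pitch 82, oldest) -> assign | voices=[74 70 68 84 73]
Op 9: note_on(88): all voices busy, STEAL voice 1 (pitch 70, oldest) -> assign | voices=[74 88 68 84 73]
Op 10: note_on(87): all voices busy, STEAL voice 2 (pitch 68, oldest) -> assign | voices=[74 88 87 84 73]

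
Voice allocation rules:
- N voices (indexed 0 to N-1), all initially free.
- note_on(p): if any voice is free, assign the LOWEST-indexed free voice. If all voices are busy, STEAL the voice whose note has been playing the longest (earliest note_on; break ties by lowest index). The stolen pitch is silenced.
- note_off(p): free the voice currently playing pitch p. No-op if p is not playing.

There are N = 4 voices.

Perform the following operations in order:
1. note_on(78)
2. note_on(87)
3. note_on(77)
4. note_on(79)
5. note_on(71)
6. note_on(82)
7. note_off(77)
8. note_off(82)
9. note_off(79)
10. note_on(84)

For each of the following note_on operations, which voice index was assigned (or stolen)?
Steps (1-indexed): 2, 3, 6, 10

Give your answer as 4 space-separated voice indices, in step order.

Op 1: note_on(78): voice 0 is free -> assigned | voices=[78 - - -]
Op 2: note_on(87): voice 1 is free -> assigned | voices=[78 87 - -]
Op 3: note_on(77): voice 2 is free -> assigned | voices=[78 87 77 -]
Op 4: note_on(79): voice 3 is free -> assigned | voices=[78 87 77 79]
Op 5: note_on(71): all voices busy, STEAL voice 0 (pitch 78, oldest) -> assign | voices=[71 87 77 79]
Op 6: note_on(82): all voices busy, STEAL voice 1 (pitch 87, oldest) -> assign | voices=[71 82 77 79]
Op 7: note_off(77): free voice 2 | voices=[71 82 - 79]
Op 8: note_off(82): free voice 1 | voices=[71 - - 79]
Op 9: note_off(79): free voice 3 | voices=[71 - - -]
Op 10: note_on(84): voice 1 is free -> assigned | voices=[71 84 - -]

Answer: 1 2 1 1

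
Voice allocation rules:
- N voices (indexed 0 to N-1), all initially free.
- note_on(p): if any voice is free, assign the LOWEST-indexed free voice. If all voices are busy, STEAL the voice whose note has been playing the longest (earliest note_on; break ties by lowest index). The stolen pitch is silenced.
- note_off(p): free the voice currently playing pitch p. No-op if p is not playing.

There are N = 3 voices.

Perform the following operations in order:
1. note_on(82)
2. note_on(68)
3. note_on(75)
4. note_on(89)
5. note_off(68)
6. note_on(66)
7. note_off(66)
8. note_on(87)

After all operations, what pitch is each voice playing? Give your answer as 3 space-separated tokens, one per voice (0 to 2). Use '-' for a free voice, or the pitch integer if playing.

Answer: 89 87 75

Derivation:
Op 1: note_on(82): voice 0 is free -> assigned | voices=[82 - -]
Op 2: note_on(68): voice 1 is free -> assigned | voices=[82 68 -]
Op 3: note_on(75): voice 2 is free -> assigned | voices=[82 68 75]
Op 4: note_on(89): all voices busy, STEAL voice 0 (pitch 82, oldest) -> assign | voices=[89 68 75]
Op 5: note_off(68): free voice 1 | voices=[89 - 75]
Op 6: note_on(66): voice 1 is free -> assigned | voices=[89 66 75]
Op 7: note_off(66): free voice 1 | voices=[89 - 75]
Op 8: note_on(87): voice 1 is free -> assigned | voices=[89 87 75]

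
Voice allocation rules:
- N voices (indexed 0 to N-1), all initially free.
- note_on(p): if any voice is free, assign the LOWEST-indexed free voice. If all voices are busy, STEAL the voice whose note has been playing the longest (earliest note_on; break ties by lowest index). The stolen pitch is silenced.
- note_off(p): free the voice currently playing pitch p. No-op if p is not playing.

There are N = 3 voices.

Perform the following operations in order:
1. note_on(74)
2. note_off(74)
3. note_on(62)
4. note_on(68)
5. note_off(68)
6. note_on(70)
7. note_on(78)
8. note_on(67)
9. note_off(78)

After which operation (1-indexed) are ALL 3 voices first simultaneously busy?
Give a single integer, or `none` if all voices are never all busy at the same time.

Answer: 7

Derivation:
Op 1: note_on(74): voice 0 is free -> assigned | voices=[74 - -]
Op 2: note_off(74): free voice 0 | voices=[- - -]
Op 3: note_on(62): voice 0 is free -> assigned | voices=[62 - -]
Op 4: note_on(68): voice 1 is free -> assigned | voices=[62 68 -]
Op 5: note_off(68): free voice 1 | voices=[62 - -]
Op 6: note_on(70): voice 1 is free -> assigned | voices=[62 70 -]
Op 7: note_on(78): voice 2 is free -> assigned | voices=[62 70 78]
Op 8: note_on(67): all voices busy, STEAL voice 0 (pitch 62, oldest) -> assign | voices=[67 70 78]
Op 9: note_off(78): free voice 2 | voices=[67 70 -]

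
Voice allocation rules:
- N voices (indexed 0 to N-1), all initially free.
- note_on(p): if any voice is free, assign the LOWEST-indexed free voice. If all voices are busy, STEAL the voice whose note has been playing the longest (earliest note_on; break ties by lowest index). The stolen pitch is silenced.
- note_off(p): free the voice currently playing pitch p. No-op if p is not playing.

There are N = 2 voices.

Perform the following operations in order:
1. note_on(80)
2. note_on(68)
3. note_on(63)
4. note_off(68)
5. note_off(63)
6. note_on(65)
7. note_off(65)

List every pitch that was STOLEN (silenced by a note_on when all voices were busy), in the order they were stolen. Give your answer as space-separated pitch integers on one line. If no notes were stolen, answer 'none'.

Answer: 80

Derivation:
Op 1: note_on(80): voice 0 is free -> assigned | voices=[80 -]
Op 2: note_on(68): voice 1 is free -> assigned | voices=[80 68]
Op 3: note_on(63): all voices busy, STEAL voice 0 (pitch 80, oldest) -> assign | voices=[63 68]
Op 4: note_off(68): free voice 1 | voices=[63 -]
Op 5: note_off(63): free voice 0 | voices=[- -]
Op 6: note_on(65): voice 0 is free -> assigned | voices=[65 -]
Op 7: note_off(65): free voice 0 | voices=[- -]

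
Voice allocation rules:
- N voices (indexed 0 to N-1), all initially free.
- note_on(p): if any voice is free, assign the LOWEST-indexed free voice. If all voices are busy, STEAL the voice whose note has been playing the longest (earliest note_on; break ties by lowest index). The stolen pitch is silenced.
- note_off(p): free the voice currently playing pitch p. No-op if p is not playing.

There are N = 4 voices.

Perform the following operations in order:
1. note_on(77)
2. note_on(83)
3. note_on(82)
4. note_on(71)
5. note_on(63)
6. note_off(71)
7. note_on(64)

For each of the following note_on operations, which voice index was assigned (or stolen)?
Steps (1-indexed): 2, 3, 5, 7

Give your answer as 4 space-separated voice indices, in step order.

Answer: 1 2 0 3

Derivation:
Op 1: note_on(77): voice 0 is free -> assigned | voices=[77 - - -]
Op 2: note_on(83): voice 1 is free -> assigned | voices=[77 83 - -]
Op 3: note_on(82): voice 2 is free -> assigned | voices=[77 83 82 -]
Op 4: note_on(71): voice 3 is free -> assigned | voices=[77 83 82 71]
Op 5: note_on(63): all voices busy, STEAL voice 0 (pitch 77, oldest) -> assign | voices=[63 83 82 71]
Op 6: note_off(71): free voice 3 | voices=[63 83 82 -]
Op 7: note_on(64): voice 3 is free -> assigned | voices=[63 83 82 64]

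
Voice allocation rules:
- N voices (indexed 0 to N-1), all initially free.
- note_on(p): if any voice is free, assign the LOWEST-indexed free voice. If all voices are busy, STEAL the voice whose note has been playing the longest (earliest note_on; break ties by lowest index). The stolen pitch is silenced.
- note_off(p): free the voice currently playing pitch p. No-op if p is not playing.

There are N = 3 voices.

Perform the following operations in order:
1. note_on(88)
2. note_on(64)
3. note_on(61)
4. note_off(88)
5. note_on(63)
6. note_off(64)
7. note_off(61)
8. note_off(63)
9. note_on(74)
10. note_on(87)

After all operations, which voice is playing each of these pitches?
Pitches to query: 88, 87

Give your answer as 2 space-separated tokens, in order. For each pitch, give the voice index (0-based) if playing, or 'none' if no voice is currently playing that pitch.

Op 1: note_on(88): voice 0 is free -> assigned | voices=[88 - -]
Op 2: note_on(64): voice 1 is free -> assigned | voices=[88 64 -]
Op 3: note_on(61): voice 2 is free -> assigned | voices=[88 64 61]
Op 4: note_off(88): free voice 0 | voices=[- 64 61]
Op 5: note_on(63): voice 0 is free -> assigned | voices=[63 64 61]
Op 6: note_off(64): free voice 1 | voices=[63 - 61]
Op 7: note_off(61): free voice 2 | voices=[63 - -]
Op 8: note_off(63): free voice 0 | voices=[- - -]
Op 9: note_on(74): voice 0 is free -> assigned | voices=[74 - -]
Op 10: note_on(87): voice 1 is free -> assigned | voices=[74 87 -]

Answer: none 1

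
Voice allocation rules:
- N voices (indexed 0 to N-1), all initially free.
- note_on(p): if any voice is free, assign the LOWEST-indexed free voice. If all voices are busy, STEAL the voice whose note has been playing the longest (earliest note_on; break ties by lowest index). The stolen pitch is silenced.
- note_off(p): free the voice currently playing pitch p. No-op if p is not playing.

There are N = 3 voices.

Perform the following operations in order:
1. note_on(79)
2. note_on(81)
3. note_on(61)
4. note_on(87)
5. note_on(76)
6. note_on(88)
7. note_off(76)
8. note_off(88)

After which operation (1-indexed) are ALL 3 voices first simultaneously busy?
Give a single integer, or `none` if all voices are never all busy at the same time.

Answer: 3

Derivation:
Op 1: note_on(79): voice 0 is free -> assigned | voices=[79 - -]
Op 2: note_on(81): voice 1 is free -> assigned | voices=[79 81 -]
Op 3: note_on(61): voice 2 is free -> assigned | voices=[79 81 61]
Op 4: note_on(87): all voices busy, STEAL voice 0 (pitch 79, oldest) -> assign | voices=[87 81 61]
Op 5: note_on(76): all voices busy, STEAL voice 1 (pitch 81, oldest) -> assign | voices=[87 76 61]
Op 6: note_on(88): all voices busy, STEAL voice 2 (pitch 61, oldest) -> assign | voices=[87 76 88]
Op 7: note_off(76): free voice 1 | voices=[87 - 88]
Op 8: note_off(88): free voice 2 | voices=[87 - -]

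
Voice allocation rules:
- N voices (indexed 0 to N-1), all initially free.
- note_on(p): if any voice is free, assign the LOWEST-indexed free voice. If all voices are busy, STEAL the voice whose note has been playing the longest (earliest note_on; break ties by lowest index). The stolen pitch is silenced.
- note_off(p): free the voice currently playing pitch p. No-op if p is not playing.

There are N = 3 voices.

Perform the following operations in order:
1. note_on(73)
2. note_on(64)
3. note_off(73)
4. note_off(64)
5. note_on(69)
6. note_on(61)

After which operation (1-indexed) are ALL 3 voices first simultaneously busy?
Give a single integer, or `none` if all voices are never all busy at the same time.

Op 1: note_on(73): voice 0 is free -> assigned | voices=[73 - -]
Op 2: note_on(64): voice 1 is free -> assigned | voices=[73 64 -]
Op 3: note_off(73): free voice 0 | voices=[- 64 -]
Op 4: note_off(64): free voice 1 | voices=[- - -]
Op 5: note_on(69): voice 0 is free -> assigned | voices=[69 - -]
Op 6: note_on(61): voice 1 is free -> assigned | voices=[69 61 -]

Answer: none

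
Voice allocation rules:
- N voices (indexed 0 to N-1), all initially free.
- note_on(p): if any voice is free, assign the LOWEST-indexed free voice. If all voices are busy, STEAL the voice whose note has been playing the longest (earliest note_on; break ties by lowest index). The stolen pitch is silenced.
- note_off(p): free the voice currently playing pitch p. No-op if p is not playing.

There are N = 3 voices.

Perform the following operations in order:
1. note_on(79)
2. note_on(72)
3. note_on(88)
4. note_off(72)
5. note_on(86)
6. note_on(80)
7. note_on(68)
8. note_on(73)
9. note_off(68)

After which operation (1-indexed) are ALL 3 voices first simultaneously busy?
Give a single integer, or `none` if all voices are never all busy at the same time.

Op 1: note_on(79): voice 0 is free -> assigned | voices=[79 - -]
Op 2: note_on(72): voice 1 is free -> assigned | voices=[79 72 -]
Op 3: note_on(88): voice 2 is free -> assigned | voices=[79 72 88]
Op 4: note_off(72): free voice 1 | voices=[79 - 88]
Op 5: note_on(86): voice 1 is free -> assigned | voices=[79 86 88]
Op 6: note_on(80): all voices busy, STEAL voice 0 (pitch 79, oldest) -> assign | voices=[80 86 88]
Op 7: note_on(68): all voices busy, STEAL voice 2 (pitch 88, oldest) -> assign | voices=[80 86 68]
Op 8: note_on(73): all voices busy, STEAL voice 1 (pitch 86, oldest) -> assign | voices=[80 73 68]
Op 9: note_off(68): free voice 2 | voices=[80 73 -]

Answer: 3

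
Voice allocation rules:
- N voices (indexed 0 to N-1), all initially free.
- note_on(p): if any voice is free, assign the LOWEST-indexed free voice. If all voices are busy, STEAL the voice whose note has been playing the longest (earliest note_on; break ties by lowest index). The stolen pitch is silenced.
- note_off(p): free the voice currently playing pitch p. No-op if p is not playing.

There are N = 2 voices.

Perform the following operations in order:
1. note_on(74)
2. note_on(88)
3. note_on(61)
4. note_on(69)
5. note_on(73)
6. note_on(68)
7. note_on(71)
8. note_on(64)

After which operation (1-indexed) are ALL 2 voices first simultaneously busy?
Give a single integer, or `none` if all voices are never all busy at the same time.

Answer: 2

Derivation:
Op 1: note_on(74): voice 0 is free -> assigned | voices=[74 -]
Op 2: note_on(88): voice 1 is free -> assigned | voices=[74 88]
Op 3: note_on(61): all voices busy, STEAL voice 0 (pitch 74, oldest) -> assign | voices=[61 88]
Op 4: note_on(69): all voices busy, STEAL voice 1 (pitch 88, oldest) -> assign | voices=[61 69]
Op 5: note_on(73): all voices busy, STEAL voice 0 (pitch 61, oldest) -> assign | voices=[73 69]
Op 6: note_on(68): all voices busy, STEAL voice 1 (pitch 69, oldest) -> assign | voices=[73 68]
Op 7: note_on(71): all voices busy, STEAL voice 0 (pitch 73, oldest) -> assign | voices=[71 68]
Op 8: note_on(64): all voices busy, STEAL voice 1 (pitch 68, oldest) -> assign | voices=[71 64]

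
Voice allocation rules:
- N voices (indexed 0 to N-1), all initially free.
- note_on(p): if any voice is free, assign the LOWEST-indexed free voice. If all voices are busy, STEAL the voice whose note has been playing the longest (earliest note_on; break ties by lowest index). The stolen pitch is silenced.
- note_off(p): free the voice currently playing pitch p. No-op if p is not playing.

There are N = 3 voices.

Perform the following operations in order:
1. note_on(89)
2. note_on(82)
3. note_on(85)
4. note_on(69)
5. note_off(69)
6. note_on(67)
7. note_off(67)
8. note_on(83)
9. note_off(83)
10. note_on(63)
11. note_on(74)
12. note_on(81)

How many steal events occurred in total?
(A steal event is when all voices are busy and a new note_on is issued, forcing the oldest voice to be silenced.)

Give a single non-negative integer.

Answer: 3

Derivation:
Op 1: note_on(89): voice 0 is free -> assigned | voices=[89 - -]
Op 2: note_on(82): voice 1 is free -> assigned | voices=[89 82 -]
Op 3: note_on(85): voice 2 is free -> assigned | voices=[89 82 85]
Op 4: note_on(69): all voices busy, STEAL voice 0 (pitch 89, oldest) -> assign | voices=[69 82 85]
Op 5: note_off(69): free voice 0 | voices=[- 82 85]
Op 6: note_on(67): voice 0 is free -> assigned | voices=[67 82 85]
Op 7: note_off(67): free voice 0 | voices=[- 82 85]
Op 8: note_on(83): voice 0 is free -> assigned | voices=[83 82 85]
Op 9: note_off(83): free voice 0 | voices=[- 82 85]
Op 10: note_on(63): voice 0 is free -> assigned | voices=[63 82 85]
Op 11: note_on(74): all voices busy, STEAL voice 1 (pitch 82, oldest) -> assign | voices=[63 74 85]
Op 12: note_on(81): all voices busy, STEAL voice 2 (pitch 85, oldest) -> assign | voices=[63 74 81]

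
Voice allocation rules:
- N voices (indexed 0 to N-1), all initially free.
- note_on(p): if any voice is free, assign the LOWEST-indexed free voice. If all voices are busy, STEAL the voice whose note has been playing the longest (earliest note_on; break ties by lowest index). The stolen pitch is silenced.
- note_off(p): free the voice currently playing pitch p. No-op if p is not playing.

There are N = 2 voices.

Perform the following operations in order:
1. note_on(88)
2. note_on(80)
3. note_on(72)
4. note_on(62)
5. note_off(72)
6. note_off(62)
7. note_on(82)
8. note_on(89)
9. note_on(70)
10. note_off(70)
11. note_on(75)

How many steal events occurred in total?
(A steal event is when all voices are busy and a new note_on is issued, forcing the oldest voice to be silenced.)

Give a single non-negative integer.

Answer: 3

Derivation:
Op 1: note_on(88): voice 0 is free -> assigned | voices=[88 -]
Op 2: note_on(80): voice 1 is free -> assigned | voices=[88 80]
Op 3: note_on(72): all voices busy, STEAL voice 0 (pitch 88, oldest) -> assign | voices=[72 80]
Op 4: note_on(62): all voices busy, STEAL voice 1 (pitch 80, oldest) -> assign | voices=[72 62]
Op 5: note_off(72): free voice 0 | voices=[- 62]
Op 6: note_off(62): free voice 1 | voices=[- -]
Op 7: note_on(82): voice 0 is free -> assigned | voices=[82 -]
Op 8: note_on(89): voice 1 is free -> assigned | voices=[82 89]
Op 9: note_on(70): all voices busy, STEAL voice 0 (pitch 82, oldest) -> assign | voices=[70 89]
Op 10: note_off(70): free voice 0 | voices=[- 89]
Op 11: note_on(75): voice 0 is free -> assigned | voices=[75 89]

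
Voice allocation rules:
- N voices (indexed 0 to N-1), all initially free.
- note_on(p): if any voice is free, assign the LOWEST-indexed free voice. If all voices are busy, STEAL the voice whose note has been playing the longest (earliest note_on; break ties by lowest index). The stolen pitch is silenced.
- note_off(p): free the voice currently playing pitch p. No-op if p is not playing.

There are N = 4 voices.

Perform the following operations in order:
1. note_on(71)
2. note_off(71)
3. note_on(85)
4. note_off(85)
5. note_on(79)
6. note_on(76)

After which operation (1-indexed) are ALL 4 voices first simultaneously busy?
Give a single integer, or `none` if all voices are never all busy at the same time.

Answer: none

Derivation:
Op 1: note_on(71): voice 0 is free -> assigned | voices=[71 - - -]
Op 2: note_off(71): free voice 0 | voices=[- - - -]
Op 3: note_on(85): voice 0 is free -> assigned | voices=[85 - - -]
Op 4: note_off(85): free voice 0 | voices=[- - - -]
Op 5: note_on(79): voice 0 is free -> assigned | voices=[79 - - -]
Op 6: note_on(76): voice 1 is free -> assigned | voices=[79 76 - -]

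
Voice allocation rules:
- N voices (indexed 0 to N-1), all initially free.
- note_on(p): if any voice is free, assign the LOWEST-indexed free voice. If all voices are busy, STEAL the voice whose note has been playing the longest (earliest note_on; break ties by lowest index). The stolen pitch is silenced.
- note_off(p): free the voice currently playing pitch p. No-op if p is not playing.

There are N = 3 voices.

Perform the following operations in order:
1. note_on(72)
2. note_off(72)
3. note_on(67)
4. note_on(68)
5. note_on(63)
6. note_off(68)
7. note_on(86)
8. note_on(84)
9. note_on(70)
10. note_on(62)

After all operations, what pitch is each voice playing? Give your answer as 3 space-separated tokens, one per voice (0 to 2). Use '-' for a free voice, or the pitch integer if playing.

Answer: 84 62 70

Derivation:
Op 1: note_on(72): voice 0 is free -> assigned | voices=[72 - -]
Op 2: note_off(72): free voice 0 | voices=[- - -]
Op 3: note_on(67): voice 0 is free -> assigned | voices=[67 - -]
Op 4: note_on(68): voice 1 is free -> assigned | voices=[67 68 -]
Op 5: note_on(63): voice 2 is free -> assigned | voices=[67 68 63]
Op 6: note_off(68): free voice 1 | voices=[67 - 63]
Op 7: note_on(86): voice 1 is free -> assigned | voices=[67 86 63]
Op 8: note_on(84): all voices busy, STEAL voice 0 (pitch 67, oldest) -> assign | voices=[84 86 63]
Op 9: note_on(70): all voices busy, STEAL voice 2 (pitch 63, oldest) -> assign | voices=[84 86 70]
Op 10: note_on(62): all voices busy, STEAL voice 1 (pitch 86, oldest) -> assign | voices=[84 62 70]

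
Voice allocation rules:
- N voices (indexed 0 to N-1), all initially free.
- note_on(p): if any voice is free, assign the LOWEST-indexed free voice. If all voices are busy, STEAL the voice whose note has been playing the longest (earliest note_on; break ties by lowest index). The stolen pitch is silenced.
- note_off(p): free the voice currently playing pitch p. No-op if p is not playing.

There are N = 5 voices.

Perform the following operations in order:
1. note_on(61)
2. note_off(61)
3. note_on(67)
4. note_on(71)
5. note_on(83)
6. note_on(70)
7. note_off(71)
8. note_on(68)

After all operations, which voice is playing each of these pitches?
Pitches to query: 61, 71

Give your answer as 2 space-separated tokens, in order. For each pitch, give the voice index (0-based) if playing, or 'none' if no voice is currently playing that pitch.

Answer: none none

Derivation:
Op 1: note_on(61): voice 0 is free -> assigned | voices=[61 - - - -]
Op 2: note_off(61): free voice 0 | voices=[- - - - -]
Op 3: note_on(67): voice 0 is free -> assigned | voices=[67 - - - -]
Op 4: note_on(71): voice 1 is free -> assigned | voices=[67 71 - - -]
Op 5: note_on(83): voice 2 is free -> assigned | voices=[67 71 83 - -]
Op 6: note_on(70): voice 3 is free -> assigned | voices=[67 71 83 70 -]
Op 7: note_off(71): free voice 1 | voices=[67 - 83 70 -]
Op 8: note_on(68): voice 1 is free -> assigned | voices=[67 68 83 70 -]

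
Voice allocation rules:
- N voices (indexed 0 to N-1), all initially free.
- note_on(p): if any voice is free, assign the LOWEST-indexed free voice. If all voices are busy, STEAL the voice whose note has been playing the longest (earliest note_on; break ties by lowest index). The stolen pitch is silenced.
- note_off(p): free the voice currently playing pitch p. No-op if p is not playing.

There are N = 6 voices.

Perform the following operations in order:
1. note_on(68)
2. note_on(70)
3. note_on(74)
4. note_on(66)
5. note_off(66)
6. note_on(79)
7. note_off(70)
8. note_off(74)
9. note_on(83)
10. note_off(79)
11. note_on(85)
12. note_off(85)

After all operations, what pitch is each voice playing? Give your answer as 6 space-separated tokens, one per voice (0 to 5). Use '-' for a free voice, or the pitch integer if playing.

Answer: 68 83 - - - -

Derivation:
Op 1: note_on(68): voice 0 is free -> assigned | voices=[68 - - - - -]
Op 2: note_on(70): voice 1 is free -> assigned | voices=[68 70 - - - -]
Op 3: note_on(74): voice 2 is free -> assigned | voices=[68 70 74 - - -]
Op 4: note_on(66): voice 3 is free -> assigned | voices=[68 70 74 66 - -]
Op 5: note_off(66): free voice 3 | voices=[68 70 74 - - -]
Op 6: note_on(79): voice 3 is free -> assigned | voices=[68 70 74 79 - -]
Op 7: note_off(70): free voice 1 | voices=[68 - 74 79 - -]
Op 8: note_off(74): free voice 2 | voices=[68 - - 79 - -]
Op 9: note_on(83): voice 1 is free -> assigned | voices=[68 83 - 79 - -]
Op 10: note_off(79): free voice 3 | voices=[68 83 - - - -]
Op 11: note_on(85): voice 2 is free -> assigned | voices=[68 83 85 - - -]
Op 12: note_off(85): free voice 2 | voices=[68 83 - - - -]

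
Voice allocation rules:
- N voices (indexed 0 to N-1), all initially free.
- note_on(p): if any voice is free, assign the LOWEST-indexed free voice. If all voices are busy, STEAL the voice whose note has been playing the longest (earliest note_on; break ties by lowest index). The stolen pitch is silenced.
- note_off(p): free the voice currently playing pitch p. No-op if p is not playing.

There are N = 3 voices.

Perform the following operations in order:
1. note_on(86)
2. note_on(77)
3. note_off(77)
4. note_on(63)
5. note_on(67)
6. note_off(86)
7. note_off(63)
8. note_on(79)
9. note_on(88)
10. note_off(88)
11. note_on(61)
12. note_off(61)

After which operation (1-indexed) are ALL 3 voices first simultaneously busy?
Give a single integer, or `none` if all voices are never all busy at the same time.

Answer: 5

Derivation:
Op 1: note_on(86): voice 0 is free -> assigned | voices=[86 - -]
Op 2: note_on(77): voice 1 is free -> assigned | voices=[86 77 -]
Op 3: note_off(77): free voice 1 | voices=[86 - -]
Op 4: note_on(63): voice 1 is free -> assigned | voices=[86 63 -]
Op 5: note_on(67): voice 2 is free -> assigned | voices=[86 63 67]
Op 6: note_off(86): free voice 0 | voices=[- 63 67]
Op 7: note_off(63): free voice 1 | voices=[- - 67]
Op 8: note_on(79): voice 0 is free -> assigned | voices=[79 - 67]
Op 9: note_on(88): voice 1 is free -> assigned | voices=[79 88 67]
Op 10: note_off(88): free voice 1 | voices=[79 - 67]
Op 11: note_on(61): voice 1 is free -> assigned | voices=[79 61 67]
Op 12: note_off(61): free voice 1 | voices=[79 - 67]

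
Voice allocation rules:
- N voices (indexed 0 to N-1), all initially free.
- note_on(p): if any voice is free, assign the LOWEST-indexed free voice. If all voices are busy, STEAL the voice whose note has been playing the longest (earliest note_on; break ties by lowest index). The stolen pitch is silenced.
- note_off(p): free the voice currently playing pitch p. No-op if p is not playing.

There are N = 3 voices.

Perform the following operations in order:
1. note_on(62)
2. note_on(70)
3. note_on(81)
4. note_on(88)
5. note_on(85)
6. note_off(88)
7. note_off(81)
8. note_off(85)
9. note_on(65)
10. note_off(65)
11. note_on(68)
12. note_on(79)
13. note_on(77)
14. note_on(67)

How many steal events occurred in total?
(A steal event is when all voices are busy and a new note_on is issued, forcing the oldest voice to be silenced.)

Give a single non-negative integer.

Answer: 3

Derivation:
Op 1: note_on(62): voice 0 is free -> assigned | voices=[62 - -]
Op 2: note_on(70): voice 1 is free -> assigned | voices=[62 70 -]
Op 3: note_on(81): voice 2 is free -> assigned | voices=[62 70 81]
Op 4: note_on(88): all voices busy, STEAL voice 0 (pitch 62, oldest) -> assign | voices=[88 70 81]
Op 5: note_on(85): all voices busy, STEAL voice 1 (pitch 70, oldest) -> assign | voices=[88 85 81]
Op 6: note_off(88): free voice 0 | voices=[- 85 81]
Op 7: note_off(81): free voice 2 | voices=[- 85 -]
Op 8: note_off(85): free voice 1 | voices=[- - -]
Op 9: note_on(65): voice 0 is free -> assigned | voices=[65 - -]
Op 10: note_off(65): free voice 0 | voices=[- - -]
Op 11: note_on(68): voice 0 is free -> assigned | voices=[68 - -]
Op 12: note_on(79): voice 1 is free -> assigned | voices=[68 79 -]
Op 13: note_on(77): voice 2 is free -> assigned | voices=[68 79 77]
Op 14: note_on(67): all voices busy, STEAL voice 0 (pitch 68, oldest) -> assign | voices=[67 79 77]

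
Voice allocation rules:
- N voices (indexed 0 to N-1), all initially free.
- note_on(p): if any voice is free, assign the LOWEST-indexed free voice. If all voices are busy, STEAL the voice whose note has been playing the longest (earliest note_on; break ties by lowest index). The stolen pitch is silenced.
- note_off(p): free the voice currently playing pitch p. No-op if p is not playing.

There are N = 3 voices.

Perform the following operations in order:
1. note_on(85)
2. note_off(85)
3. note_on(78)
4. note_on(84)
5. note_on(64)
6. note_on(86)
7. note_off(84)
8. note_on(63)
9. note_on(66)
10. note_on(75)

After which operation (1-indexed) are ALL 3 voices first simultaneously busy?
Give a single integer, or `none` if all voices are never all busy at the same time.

Answer: 5

Derivation:
Op 1: note_on(85): voice 0 is free -> assigned | voices=[85 - -]
Op 2: note_off(85): free voice 0 | voices=[- - -]
Op 3: note_on(78): voice 0 is free -> assigned | voices=[78 - -]
Op 4: note_on(84): voice 1 is free -> assigned | voices=[78 84 -]
Op 5: note_on(64): voice 2 is free -> assigned | voices=[78 84 64]
Op 6: note_on(86): all voices busy, STEAL voice 0 (pitch 78, oldest) -> assign | voices=[86 84 64]
Op 7: note_off(84): free voice 1 | voices=[86 - 64]
Op 8: note_on(63): voice 1 is free -> assigned | voices=[86 63 64]
Op 9: note_on(66): all voices busy, STEAL voice 2 (pitch 64, oldest) -> assign | voices=[86 63 66]
Op 10: note_on(75): all voices busy, STEAL voice 0 (pitch 86, oldest) -> assign | voices=[75 63 66]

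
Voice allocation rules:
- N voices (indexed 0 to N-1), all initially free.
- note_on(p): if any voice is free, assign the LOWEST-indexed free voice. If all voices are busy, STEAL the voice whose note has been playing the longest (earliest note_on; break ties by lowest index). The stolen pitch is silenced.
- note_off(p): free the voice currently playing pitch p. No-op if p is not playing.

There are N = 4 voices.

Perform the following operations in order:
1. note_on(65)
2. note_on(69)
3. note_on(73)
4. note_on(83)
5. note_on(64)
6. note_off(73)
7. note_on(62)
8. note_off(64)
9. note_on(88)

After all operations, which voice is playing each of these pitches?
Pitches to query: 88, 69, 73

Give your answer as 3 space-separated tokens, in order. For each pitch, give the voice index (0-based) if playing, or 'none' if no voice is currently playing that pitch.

Op 1: note_on(65): voice 0 is free -> assigned | voices=[65 - - -]
Op 2: note_on(69): voice 1 is free -> assigned | voices=[65 69 - -]
Op 3: note_on(73): voice 2 is free -> assigned | voices=[65 69 73 -]
Op 4: note_on(83): voice 3 is free -> assigned | voices=[65 69 73 83]
Op 5: note_on(64): all voices busy, STEAL voice 0 (pitch 65, oldest) -> assign | voices=[64 69 73 83]
Op 6: note_off(73): free voice 2 | voices=[64 69 - 83]
Op 7: note_on(62): voice 2 is free -> assigned | voices=[64 69 62 83]
Op 8: note_off(64): free voice 0 | voices=[- 69 62 83]
Op 9: note_on(88): voice 0 is free -> assigned | voices=[88 69 62 83]

Answer: 0 1 none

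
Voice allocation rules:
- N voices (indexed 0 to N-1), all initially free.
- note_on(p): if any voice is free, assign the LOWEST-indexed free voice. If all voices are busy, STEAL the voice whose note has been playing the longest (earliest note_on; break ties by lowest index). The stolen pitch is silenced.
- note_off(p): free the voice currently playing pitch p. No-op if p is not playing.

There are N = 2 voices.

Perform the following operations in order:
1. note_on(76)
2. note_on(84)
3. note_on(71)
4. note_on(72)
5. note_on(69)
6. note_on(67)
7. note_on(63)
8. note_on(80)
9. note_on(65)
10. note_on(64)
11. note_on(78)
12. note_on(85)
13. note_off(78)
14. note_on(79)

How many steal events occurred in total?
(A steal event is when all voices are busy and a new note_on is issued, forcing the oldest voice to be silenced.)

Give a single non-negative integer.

Op 1: note_on(76): voice 0 is free -> assigned | voices=[76 -]
Op 2: note_on(84): voice 1 is free -> assigned | voices=[76 84]
Op 3: note_on(71): all voices busy, STEAL voice 0 (pitch 76, oldest) -> assign | voices=[71 84]
Op 4: note_on(72): all voices busy, STEAL voice 1 (pitch 84, oldest) -> assign | voices=[71 72]
Op 5: note_on(69): all voices busy, STEAL voice 0 (pitch 71, oldest) -> assign | voices=[69 72]
Op 6: note_on(67): all voices busy, STEAL voice 1 (pitch 72, oldest) -> assign | voices=[69 67]
Op 7: note_on(63): all voices busy, STEAL voice 0 (pitch 69, oldest) -> assign | voices=[63 67]
Op 8: note_on(80): all voices busy, STEAL voice 1 (pitch 67, oldest) -> assign | voices=[63 80]
Op 9: note_on(65): all voices busy, STEAL voice 0 (pitch 63, oldest) -> assign | voices=[65 80]
Op 10: note_on(64): all voices busy, STEAL voice 1 (pitch 80, oldest) -> assign | voices=[65 64]
Op 11: note_on(78): all voices busy, STEAL voice 0 (pitch 65, oldest) -> assign | voices=[78 64]
Op 12: note_on(85): all voices busy, STEAL voice 1 (pitch 64, oldest) -> assign | voices=[78 85]
Op 13: note_off(78): free voice 0 | voices=[- 85]
Op 14: note_on(79): voice 0 is free -> assigned | voices=[79 85]

Answer: 10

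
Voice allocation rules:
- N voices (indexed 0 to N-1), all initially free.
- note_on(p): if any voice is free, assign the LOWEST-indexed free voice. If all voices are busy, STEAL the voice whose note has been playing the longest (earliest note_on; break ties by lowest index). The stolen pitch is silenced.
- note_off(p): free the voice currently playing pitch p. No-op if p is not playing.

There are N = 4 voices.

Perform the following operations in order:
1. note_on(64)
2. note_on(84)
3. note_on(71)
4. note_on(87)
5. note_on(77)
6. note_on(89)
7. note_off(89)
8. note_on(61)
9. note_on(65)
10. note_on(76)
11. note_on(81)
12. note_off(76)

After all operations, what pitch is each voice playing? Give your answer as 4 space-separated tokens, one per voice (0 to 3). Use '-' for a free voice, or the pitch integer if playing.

Answer: 81 61 65 -

Derivation:
Op 1: note_on(64): voice 0 is free -> assigned | voices=[64 - - -]
Op 2: note_on(84): voice 1 is free -> assigned | voices=[64 84 - -]
Op 3: note_on(71): voice 2 is free -> assigned | voices=[64 84 71 -]
Op 4: note_on(87): voice 3 is free -> assigned | voices=[64 84 71 87]
Op 5: note_on(77): all voices busy, STEAL voice 0 (pitch 64, oldest) -> assign | voices=[77 84 71 87]
Op 6: note_on(89): all voices busy, STEAL voice 1 (pitch 84, oldest) -> assign | voices=[77 89 71 87]
Op 7: note_off(89): free voice 1 | voices=[77 - 71 87]
Op 8: note_on(61): voice 1 is free -> assigned | voices=[77 61 71 87]
Op 9: note_on(65): all voices busy, STEAL voice 2 (pitch 71, oldest) -> assign | voices=[77 61 65 87]
Op 10: note_on(76): all voices busy, STEAL voice 3 (pitch 87, oldest) -> assign | voices=[77 61 65 76]
Op 11: note_on(81): all voices busy, STEAL voice 0 (pitch 77, oldest) -> assign | voices=[81 61 65 76]
Op 12: note_off(76): free voice 3 | voices=[81 61 65 -]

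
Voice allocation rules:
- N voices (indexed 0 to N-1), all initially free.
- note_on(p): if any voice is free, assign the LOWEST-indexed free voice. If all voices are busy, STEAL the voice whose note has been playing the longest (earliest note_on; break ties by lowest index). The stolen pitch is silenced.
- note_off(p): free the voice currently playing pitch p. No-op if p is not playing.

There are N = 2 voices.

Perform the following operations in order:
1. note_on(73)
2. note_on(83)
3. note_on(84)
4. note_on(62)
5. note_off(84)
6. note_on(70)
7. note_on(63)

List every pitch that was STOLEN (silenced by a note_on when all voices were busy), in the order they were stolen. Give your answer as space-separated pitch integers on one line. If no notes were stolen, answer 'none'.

Op 1: note_on(73): voice 0 is free -> assigned | voices=[73 -]
Op 2: note_on(83): voice 1 is free -> assigned | voices=[73 83]
Op 3: note_on(84): all voices busy, STEAL voice 0 (pitch 73, oldest) -> assign | voices=[84 83]
Op 4: note_on(62): all voices busy, STEAL voice 1 (pitch 83, oldest) -> assign | voices=[84 62]
Op 5: note_off(84): free voice 0 | voices=[- 62]
Op 6: note_on(70): voice 0 is free -> assigned | voices=[70 62]
Op 7: note_on(63): all voices busy, STEAL voice 1 (pitch 62, oldest) -> assign | voices=[70 63]

Answer: 73 83 62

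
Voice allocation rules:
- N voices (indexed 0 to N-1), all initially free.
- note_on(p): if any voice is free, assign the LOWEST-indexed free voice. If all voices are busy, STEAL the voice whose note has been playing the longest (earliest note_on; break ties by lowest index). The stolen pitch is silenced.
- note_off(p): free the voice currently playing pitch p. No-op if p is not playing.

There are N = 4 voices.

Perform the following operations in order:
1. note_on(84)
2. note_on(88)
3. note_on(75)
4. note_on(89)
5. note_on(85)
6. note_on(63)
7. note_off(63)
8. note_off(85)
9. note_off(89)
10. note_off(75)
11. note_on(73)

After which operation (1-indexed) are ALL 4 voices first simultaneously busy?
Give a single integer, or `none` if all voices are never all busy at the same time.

Op 1: note_on(84): voice 0 is free -> assigned | voices=[84 - - -]
Op 2: note_on(88): voice 1 is free -> assigned | voices=[84 88 - -]
Op 3: note_on(75): voice 2 is free -> assigned | voices=[84 88 75 -]
Op 4: note_on(89): voice 3 is free -> assigned | voices=[84 88 75 89]
Op 5: note_on(85): all voices busy, STEAL voice 0 (pitch 84, oldest) -> assign | voices=[85 88 75 89]
Op 6: note_on(63): all voices busy, STEAL voice 1 (pitch 88, oldest) -> assign | voices=[85 63 75 89]
Op 7: note_off(63): free voice 1 | voices=[85 - 75 89]
Op 8: note_off(85): free voice 0 | voices=[- - 75 89]
Op 9: note_off(89): free voice 3 | voices=[- - 75 -]
Op 10: note_off(75): free voice 2 | voices=[- - - -]
Op 11: note_on(73): voice 0 is free -> assigned | voices=[73 - - -]

Answer: 4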